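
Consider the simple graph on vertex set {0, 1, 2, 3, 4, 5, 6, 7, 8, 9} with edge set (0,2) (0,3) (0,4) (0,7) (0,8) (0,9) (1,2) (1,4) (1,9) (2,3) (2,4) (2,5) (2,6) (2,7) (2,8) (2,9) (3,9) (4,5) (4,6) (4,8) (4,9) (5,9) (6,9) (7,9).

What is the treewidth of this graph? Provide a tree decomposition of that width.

Every bag has size at most 4, so the width is 4 − 1 = 3 and tw(G) ≤ 3. For the lower bound, the 4 vertices {0, 2, 4, 8} are pairwise adjacent, and any tree decomposition puts a clique entirely inside one bag — forcing width ≥ 3. The upper and lower bounds meet at 3, so that is the treewidth.

Treewidth 3.
Bags: B1 = {0, 2, 4, 9}  B2 = {0, 2, 7, 9}  B3 = {2, 4, 6, 9}  B4 = {1, 2, 4, 9}  B5 = {0, 2, 4, 8}  B6 = {2, 4, 5, 9}  B7 = {0, 2, 3, 9}
Tree: B1–B2, B1–B3, B1–B4, B1–B5, B3–B6, B1–B7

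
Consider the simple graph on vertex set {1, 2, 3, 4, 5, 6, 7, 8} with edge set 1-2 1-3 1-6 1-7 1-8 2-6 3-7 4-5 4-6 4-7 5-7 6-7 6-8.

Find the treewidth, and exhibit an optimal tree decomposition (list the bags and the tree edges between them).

The largest bag has 3 vertices, giving width 2; this decomposition certifies tw(G) ≤ 2. For the lower bound, the 3 vertices {1, 3, 7} are pairwise adjacent, and any tree decomposition puts a clique entirely inside one bag — forcing width ≥ 2. The upper and lower bounds meet at 2, so that is the treewidth.

Treewidth 2.
One optimal decomposition is:
Bags: B1 = {4, 6, 7}  B2 = {1, 6, 7}  B3 = {1, 2, 6}  B4 = {4, 5, 7}  B5 = {1, 3, 7}  B6 = {1, 6, 8}
Tree: B1–B2, B2–B3, B1–B4, B2–B5, B3–B6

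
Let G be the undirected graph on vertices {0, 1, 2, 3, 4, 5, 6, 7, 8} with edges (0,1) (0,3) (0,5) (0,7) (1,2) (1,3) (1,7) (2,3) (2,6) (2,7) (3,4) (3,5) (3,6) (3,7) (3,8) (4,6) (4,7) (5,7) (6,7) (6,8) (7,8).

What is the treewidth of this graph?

3

A width-3 tree decomposition is:
Bags: B1 = {1, 2, 3, 7}  B2 = {0, 1, 3, 7}  B3 = {2, 3, 6, 7}  B4 = {0, 3, 5, 7}  B5 = {3, 4, 6, 7}  B6 = {3, 6, 7, 8}
Tree: B1–B2, B1–B3, B2–B4, B3–B5, B5–B6
Every bag has size at most 4, so the width is 4 − 1 = 3 and tw(G) ≤ 3. Conversely, {0, 1, 3, 7} is a clique of size 4, and the vertices of any clique must share a bag in every tree decomposition; so some bag has ≥ 4 vertices and tw(G) ≥ 3. Combining the bounds, tw(G) = 3.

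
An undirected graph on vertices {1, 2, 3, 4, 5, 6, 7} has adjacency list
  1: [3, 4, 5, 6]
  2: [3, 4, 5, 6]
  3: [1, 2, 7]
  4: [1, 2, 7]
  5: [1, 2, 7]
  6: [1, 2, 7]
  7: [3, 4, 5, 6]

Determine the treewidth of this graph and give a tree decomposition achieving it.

Each bag holds 4 vertices, so the decomposition has width 3, which upper-bounds the treewidth. For the lower bound: the 4 vertex sets {1,6}, {2,4}, {7}, {3} are disjoint, each induces a connected subgraph, and every pair is joined by at least one edge of G. Contracting each set to a single vertex therefore yields K_{4} as a minor, and since treewidth is minor-monotone, tw(G) ≥ tw(K_{4}) = 3. The upper and lower bounds meet at 3, so that is the treewidth.

Treewidth 3.
Bags: B1 = {1, 2, 6, 7}  B2 = {1, 2, 4, 7}  B3 = {1, 2, 3, 7}  B4 = {1, 2, 5, 7}
Tree: B1–B2, B2–B3, B3–B4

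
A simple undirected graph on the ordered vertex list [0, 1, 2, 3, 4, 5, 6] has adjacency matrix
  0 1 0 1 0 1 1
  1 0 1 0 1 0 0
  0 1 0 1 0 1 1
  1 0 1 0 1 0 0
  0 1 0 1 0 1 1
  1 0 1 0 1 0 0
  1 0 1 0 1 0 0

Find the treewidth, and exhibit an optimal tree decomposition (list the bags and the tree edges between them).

Treewidth 3.
One optimal decomposition is:
Bags: B1 = {0, 2, 3, 4}  B2 = {0, 1, 2, 4}  B3 = {0, 2, 4, 6}  B4 = {0, 2, 4, 5}
Tree: B1–B2, B2–B3, B3–B4

Each bag holds 4 vertices, so the decomposition has width 3, which upper-bounds the treewidth. For the lower bound: the 4 vertex sets {2,3}, {1,4}, {0}, {6} are disjoint, each induces a connected subgraph, and every pair is joined by at least one edge of G. Contracting each set to a single vertex therefore yields K_{4} as a minor, and since treewidth is minor-monotone, tw(G) ≥ tw(K_{4}) = 3. The upper and lower bounds meet at 3, so that is the treewidth.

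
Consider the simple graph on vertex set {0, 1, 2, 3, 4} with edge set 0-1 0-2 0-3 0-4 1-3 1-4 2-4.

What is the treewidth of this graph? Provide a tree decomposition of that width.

Treewidth 2.
One optimal decomposition is:
Bags: B1 = {0, 1, 3}  B2 = {0, 1, 4}  B3 = {0, 2, 4}
Tree: B1–B2, B2–B3

The largest bag has 3 vertices, giving width 2; this decomposition certifies tw(G) ≤ 2. For the lower bound, the 3 vertices {0, 1, 3} are pairwise adjacent, and any tree decomposition puts a clique entirely inside one bag — forcing width ≥ 2. Combining the bounds, tw(G) = 2.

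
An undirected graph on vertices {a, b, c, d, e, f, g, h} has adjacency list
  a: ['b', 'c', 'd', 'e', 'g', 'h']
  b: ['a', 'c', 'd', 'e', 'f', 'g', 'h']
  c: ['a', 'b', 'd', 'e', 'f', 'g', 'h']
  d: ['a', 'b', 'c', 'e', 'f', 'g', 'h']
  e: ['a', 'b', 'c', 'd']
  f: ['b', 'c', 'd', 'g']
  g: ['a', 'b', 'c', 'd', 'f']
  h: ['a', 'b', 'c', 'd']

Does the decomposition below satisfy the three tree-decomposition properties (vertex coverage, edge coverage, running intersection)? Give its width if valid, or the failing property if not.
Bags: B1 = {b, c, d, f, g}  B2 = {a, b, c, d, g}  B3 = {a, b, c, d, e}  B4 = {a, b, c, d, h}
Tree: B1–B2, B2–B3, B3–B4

Every vertex of G appears in some bag (union = {a, b, c, d, e, f, g, h}); every edge is covered by a bag; and for each vertex v the set of bags containing v is connected in the bag tree. The decomposition is therefore valid. The largest bag has 5 vertices, so the width is 4.

Yes; width 4.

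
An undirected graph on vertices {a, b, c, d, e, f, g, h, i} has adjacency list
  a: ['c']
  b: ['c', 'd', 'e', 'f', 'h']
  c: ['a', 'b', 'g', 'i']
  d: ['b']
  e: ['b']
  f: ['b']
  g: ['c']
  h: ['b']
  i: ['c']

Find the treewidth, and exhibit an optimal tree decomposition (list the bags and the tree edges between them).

Every bag has size at most 2, so the width is 2 − 1 = 1 and tw(G) ≤ 1. G has an edge, so its treewidth is at least 1. Combining the bounds, tw(G) = 1.

Treewidth 1.
Bags: B1 = {b, f}  B2 = {b, e}  B3 = {b, c}  B4 = {a, c}  B5 = {b, d}  B6 = {c, i}  B7 = {c, g}  B8 = {b, h}
Tree: B1–B2, B1–B3, B3–B4, B1–B5, B4–B6, B6–B7, B1–B8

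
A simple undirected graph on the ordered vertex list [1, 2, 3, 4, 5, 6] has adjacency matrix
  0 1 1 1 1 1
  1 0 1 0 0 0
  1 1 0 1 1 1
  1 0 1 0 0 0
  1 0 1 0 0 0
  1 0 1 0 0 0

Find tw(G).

2

A width-2 tree decomposition is:
Bags: B1 = {1, 3, 5}  B2 = {1, 3, 4}  B3 = {1, 3, 6}  B4 = {1, 2, 3}
Tree: B1–B2, B1–B3, B1–B4
Every bag has size at most 3, so the width is 3 − 1 = 2 and tw(G) ≤ 2. On the other hand G contains the 3-clique {1, 2, 3}. A clique must lie in a single bag of any decomposition, so no decomposition can have width below 2. Therefore the treewidth is 2.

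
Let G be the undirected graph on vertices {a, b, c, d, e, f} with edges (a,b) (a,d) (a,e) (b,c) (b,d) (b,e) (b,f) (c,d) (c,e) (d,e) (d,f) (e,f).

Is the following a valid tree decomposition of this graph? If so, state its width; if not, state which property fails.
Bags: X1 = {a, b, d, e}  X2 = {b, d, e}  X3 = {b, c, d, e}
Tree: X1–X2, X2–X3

A tree decomposition must satisfy three properties: every vertex lies in some bag; for every edge, both endpoints lie together in some bag; and for every vertex, the bags containing it form a connected subtree. Here vertex f appears in no bag, so the decomposition is invalid.

No — vertex f appears in no bag.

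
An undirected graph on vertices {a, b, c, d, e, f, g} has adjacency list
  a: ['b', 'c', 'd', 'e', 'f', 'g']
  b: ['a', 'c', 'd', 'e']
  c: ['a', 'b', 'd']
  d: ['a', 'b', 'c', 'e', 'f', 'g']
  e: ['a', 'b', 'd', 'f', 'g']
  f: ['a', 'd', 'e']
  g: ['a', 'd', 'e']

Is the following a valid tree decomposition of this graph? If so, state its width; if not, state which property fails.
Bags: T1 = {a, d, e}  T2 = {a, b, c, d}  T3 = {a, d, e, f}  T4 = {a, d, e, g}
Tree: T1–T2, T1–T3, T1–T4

A tree decomposition must satisfy three properties: every vertex lies in some bag; for every edge, both endpoints lie together in some bag; and for every vertex, the bags containing it form a connected subtree. Here edge (b,e) lies in no bag, so the decomposition is invalid.

No — edge (b,e) lies in no bag.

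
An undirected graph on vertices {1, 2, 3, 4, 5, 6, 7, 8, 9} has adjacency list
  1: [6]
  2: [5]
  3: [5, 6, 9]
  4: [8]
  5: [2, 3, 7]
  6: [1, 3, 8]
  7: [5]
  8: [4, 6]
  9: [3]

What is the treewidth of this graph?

A width-1 tree decomposition is:
Bags: B1 = {3, 5}  B2 = {2, 5}  B3 = {3, 6}  B4 = {1, 6}  B5 = {5, 7}  B6 = {3, 9}  B7 = {6, 8}  B8 = {4, 8}
Tree: B1–B2, B1–B3, B3–B4, B1–B5, B3–B6, B3–B7, B7–B8
Each bag holds 2 vertices, so the decomposition has width 1, which upper-bounds the treewidth. G has an edge, so its treewidth is at least 1. The upper and lower bounds meet at 1, so that is the treewidth.

1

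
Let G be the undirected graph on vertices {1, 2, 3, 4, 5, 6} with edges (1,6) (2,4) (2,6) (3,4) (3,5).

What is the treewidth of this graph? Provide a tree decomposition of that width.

The largest bag has 2 vertices, giving width 1; this decomposition certifies tw(G) ≤ 1. Since G has at least one edge (e.g. 5–3), it is not an edgeless graph, so tw(G) ≥ 1. The upper and lower bounds meet at 1, so that is the treewidth.

Treewidth 1.
Bags: B1 = {3, 5}  B2 = {3, 4}  B3 = {2, 4}  B4 = {2, 6}  B5 = {1, 6}
Tree: B1–B2, B2–B3, B3–B4, B4–B5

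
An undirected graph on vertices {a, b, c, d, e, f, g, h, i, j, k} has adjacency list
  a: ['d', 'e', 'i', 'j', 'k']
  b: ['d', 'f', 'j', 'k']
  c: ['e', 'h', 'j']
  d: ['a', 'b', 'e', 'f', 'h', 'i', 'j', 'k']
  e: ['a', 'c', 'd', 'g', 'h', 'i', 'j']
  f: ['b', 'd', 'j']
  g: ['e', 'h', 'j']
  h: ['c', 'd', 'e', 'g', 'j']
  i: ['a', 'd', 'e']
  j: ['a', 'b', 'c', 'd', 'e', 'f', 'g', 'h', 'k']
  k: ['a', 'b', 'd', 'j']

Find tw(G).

A width-3 tree decomposition is:
Bags: B1 = {a, d, j, k}  B2 = {a, d, e, j}  B3 = {d, e, h, j}  B4 = {b, d, j, k}  B5 = {a, d, e, i}  B6 = {c, e, h, j}  B7 = {b, d, f, j}  B8 = {e, g, h, j}
Tree: B1–B2, B2–B3, B1–B4, B2–B5, B3–B6, B4–B7, B3–B8
Every bag has size at most 4, so the width is 4 − 1 = 3 and tw(G) ≤ 3. On the other hand G contains the 4-clique {d, e, h, j}. A clique must lie in a single bag of any decomposition, so no decomposition can have width below 3. The upper and lower bounds meet at 3, so that is the treewidth.

3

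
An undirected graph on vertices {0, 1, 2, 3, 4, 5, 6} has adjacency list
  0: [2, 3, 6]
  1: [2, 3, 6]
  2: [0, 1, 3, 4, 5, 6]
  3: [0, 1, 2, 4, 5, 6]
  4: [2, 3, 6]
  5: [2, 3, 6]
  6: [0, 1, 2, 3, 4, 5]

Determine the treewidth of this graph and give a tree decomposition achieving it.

Every bag has size at most 4, so the width is 4 − 1 = 3 and tw(G) ≤ 3. For the lower bound, the 4 vertices {0, 2, 3, 6} are pairwise adjacent, and any tree decomposition puts a clique entirely inside one bag — forcing width ≥ 3. Therefore the treewidth is 3.

Treewidth 3.
One such decomposition:
Bags: B1 = {0, 2, 3, 6}  B2 = {2, 3, 5, 6}  B3 = {2, 3, 4, 6}  B4 = {1, 2, 3, 6}
Tree: B1–B2, B2–B3, B3–B4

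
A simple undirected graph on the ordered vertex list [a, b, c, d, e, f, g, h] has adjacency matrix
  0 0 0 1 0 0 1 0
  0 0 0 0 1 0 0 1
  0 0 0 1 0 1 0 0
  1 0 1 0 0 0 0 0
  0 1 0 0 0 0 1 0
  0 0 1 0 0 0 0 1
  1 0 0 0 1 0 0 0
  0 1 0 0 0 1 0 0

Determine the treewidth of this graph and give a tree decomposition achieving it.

Treewidth 2.
One optimal decomposition is:
Bags: B1 = {a, d, g}  B2 = {d, e, g}  B3 = {b, d, e}  B4 = {b, d, h}  B5 = {d, f, h}  B6 = {c, d, f}
Tree: B1–B2, B2–B3, B3–B4, B4–B5, B5–B6

Every bag has size at most 3, so the width is 3 − 1 = 2 and tw(G) ≤ 2. For the lower bound, G contains the cycle d–a–g–e–b–h–f–c–d, so G is not a forest; only forests have treewidth ≤ 1, hence tw(G) ≥ 2. Hence tw(G) = 2 exactly.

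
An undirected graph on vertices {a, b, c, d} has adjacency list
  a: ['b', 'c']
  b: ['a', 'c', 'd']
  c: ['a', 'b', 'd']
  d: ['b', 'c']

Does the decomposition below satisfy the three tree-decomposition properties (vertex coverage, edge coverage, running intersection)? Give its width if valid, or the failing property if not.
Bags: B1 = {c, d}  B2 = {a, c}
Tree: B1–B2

No — vertex b appears in no bag.

A tree decomposition must satisfy three properties: every vertex lies in some bag; for every edge, both endpoints lie together in some bag; and for every vertex, the bags containing it form a connected subtree. Here vertex b appears in no bag, so the decomposition is invalid.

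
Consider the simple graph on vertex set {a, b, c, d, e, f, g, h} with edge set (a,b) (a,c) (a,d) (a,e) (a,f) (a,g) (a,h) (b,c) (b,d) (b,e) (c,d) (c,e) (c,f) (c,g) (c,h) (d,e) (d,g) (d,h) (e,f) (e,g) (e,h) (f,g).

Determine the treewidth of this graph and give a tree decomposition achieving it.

Every bag has size at most 5, so the width is 5 − 1 = 4 and tw(G) ≤ 4. Conversely, {a, c, d, e, g} is a clique of size 5, and the vertices of any clique must share a bag in every tree decomposition; so some bag has ≥ 5 vertices and tw(G) ≥ 4. Combining the bounds, tw(G) = 4.

Treewidth 4.
One such decomposition:
Bags: B1 = {a, b, c, d, e}  B2 = {a, c, d, e, h}  B3 = {a, c, d, e, g}  B4 = {a, c, e, f, g}
Tree: B1–B2, B1–B3, B3–B4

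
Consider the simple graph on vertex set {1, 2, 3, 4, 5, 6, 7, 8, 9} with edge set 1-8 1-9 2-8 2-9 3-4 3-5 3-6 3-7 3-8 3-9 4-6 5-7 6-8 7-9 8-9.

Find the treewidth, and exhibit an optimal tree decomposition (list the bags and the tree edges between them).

The largest bag has 3 vertices, giving width 2; this decomposition certifies tw(G) ≤ 2. On the other hand G contains the 3-clique {1, 8, 9}. A clique must lie in a single bag of any decomposition, so no decomposition can have width below 2. Hence tw(G) = 2 exactly.

Treewidth 2.
One optimal decomposition is:
Bags: B1 = {3, 6, 8}  B2 = {3, 8, 9}  B3 = {1, 8, 9}  B4 = {2, 8, 9}  B5 = {3, 7, 9}  B6 = {3, 4, 6}  B7 = {3, 5, 7}
Tree: B1–B2, B2–B3, B2–B4, B2–B5, B1–B6, B5–B7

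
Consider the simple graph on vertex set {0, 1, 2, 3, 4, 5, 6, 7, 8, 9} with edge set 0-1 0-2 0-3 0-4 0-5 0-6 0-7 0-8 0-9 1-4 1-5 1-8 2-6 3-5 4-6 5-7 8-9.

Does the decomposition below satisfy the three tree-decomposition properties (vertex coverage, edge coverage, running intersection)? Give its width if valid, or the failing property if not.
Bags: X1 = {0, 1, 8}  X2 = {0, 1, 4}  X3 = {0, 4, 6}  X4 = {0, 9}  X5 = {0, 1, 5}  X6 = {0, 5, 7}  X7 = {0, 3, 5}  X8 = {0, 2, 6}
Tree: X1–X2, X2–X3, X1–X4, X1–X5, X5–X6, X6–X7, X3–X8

A tree decomposition must satisfy three properties: every vertex lies in some bag; for every edge, both endpoints lie together in some bag; and for every vertex, the bags containing it form a connected subtree. Here edge (8,9) lies in no bag, so the decomposition is invalid.

No — edge (8,9) lies in no bag.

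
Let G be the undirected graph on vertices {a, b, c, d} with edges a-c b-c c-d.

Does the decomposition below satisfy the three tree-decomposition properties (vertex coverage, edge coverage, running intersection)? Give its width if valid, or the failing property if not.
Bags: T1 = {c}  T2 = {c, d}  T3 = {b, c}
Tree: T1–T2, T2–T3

A tree decomposition must satisfy three properties: every vertex lies in some bag; for every edge, both endpoints lie together in some bag; and for every vertex, the bags containing it form a connected subtree. Here vertex a appears in no bag, so the decomposition is invalid.

No — vertex a appears in no bag.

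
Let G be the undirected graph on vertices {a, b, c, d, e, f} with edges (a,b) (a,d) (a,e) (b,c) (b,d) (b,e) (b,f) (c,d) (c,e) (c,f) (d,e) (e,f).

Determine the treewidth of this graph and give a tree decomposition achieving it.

Treewidth 3.
Bags: B1 = {b, c, d, e}  B2 = {a, b, d, e}  B3 = {b, c, e, f}
Tree: B1–B2, B1–B3

Every bag has size at most 4, so the width is 4 − 1 = 3 and tw(G) ≤ 3. For the lower bound, the 4 vertices {b, c, d, e} are pairwise adjacent, and any tree decomposition puts a clique entirely inside one bag — forcing width ≥ 3. Combining the bounds, tw(G) = 3.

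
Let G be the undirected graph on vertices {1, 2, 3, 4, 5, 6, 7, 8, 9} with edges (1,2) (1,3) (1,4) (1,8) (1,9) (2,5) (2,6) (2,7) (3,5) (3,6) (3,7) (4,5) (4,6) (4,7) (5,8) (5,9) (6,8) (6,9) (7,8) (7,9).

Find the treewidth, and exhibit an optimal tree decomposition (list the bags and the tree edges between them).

Each bag holds 5 vertices, so the decomposition has width 4, which upper-bounds the treewidth. For the lower bound: the 5 vertex sets {4,7}, {5,9}, {1,2}, {6}, {8} are disjoint, each induces a connected subgraph, and every pair is joined by at least one edge of G. Contracting each set to a single vertex therefore yields K_{5} as a minor, and since treewidth is minor-monotone, tw(G) ≥ tw(K_{5}) = 4. Combining the bounds, tw(G) = 4.

Treewidth 4.
Bags: B1 = {1, 4, 5, 6, 7}  B2 = {1, 5, 6, 7, 9}  B3 = {1, 2, 5, 6, 7}  B4 = {1, 5, 6, 7, 8}  B5 = {1, 3, 5, 6, 7}
Tree: B1–B2, B2–B3, B3–B4, B4–B5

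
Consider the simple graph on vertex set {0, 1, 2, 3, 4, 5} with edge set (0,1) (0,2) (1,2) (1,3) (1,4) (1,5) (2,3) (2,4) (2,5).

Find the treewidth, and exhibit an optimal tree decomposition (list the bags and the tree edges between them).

Treewidth 2.
Bags: B1 = {1, 2, 5}  B2 = {1, 2, 3}  B3 = {1, 2, 4}  B4 = {0, 1, 2}
Tree: B1–B2, B2–B3, B3–B4

Every bag has size at most 3, so the width is 3 − 1 = 2 and tw(G) ≤ 2. For the lower bound, the 3 vertices {0, 1, 2} are pairwise adjacent, and any tree decomposition puts a clique entirely inside one bag — forcing width ≥ 2. Therefore the treewidth is 2.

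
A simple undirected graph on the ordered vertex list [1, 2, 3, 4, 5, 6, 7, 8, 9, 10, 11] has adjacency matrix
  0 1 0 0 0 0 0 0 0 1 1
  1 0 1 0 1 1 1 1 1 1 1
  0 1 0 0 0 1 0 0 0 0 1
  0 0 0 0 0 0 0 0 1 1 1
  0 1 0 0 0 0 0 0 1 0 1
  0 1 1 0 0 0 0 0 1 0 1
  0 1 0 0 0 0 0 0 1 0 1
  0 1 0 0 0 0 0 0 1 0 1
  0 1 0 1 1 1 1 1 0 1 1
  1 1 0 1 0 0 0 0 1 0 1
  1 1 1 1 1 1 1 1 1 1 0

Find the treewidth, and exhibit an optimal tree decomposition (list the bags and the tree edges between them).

Each bag holds 4 vertices, so the decomposition has width 3, which upper-bounds the treewidth. For the lower bound, the 4 vertices {1, 2, 10, 11} are pairwise adjacent, and any tree decomposition puts a clique entirely inside one bag — forcing width ≥ 3. Hence tw(G) = 3 exactly.

Treewidth 3.
Bags: B1 = {2, 9, 10, 11}  B2 = {2, 7, 9, 11}  B3 = {4, 9, 10, 11}  B4 = {1, 2, 10, 11}  B5 = {2, 8, 9, 11}  B6 = {2, 6, 9, 11}  B7 = {2, 3, 6, 11}  B8 = {2, 5, 9, 11}
Tree: B1–B2, B1–B3, B1–B4, B1–B5, B5–B6, B6–B7, B1–B8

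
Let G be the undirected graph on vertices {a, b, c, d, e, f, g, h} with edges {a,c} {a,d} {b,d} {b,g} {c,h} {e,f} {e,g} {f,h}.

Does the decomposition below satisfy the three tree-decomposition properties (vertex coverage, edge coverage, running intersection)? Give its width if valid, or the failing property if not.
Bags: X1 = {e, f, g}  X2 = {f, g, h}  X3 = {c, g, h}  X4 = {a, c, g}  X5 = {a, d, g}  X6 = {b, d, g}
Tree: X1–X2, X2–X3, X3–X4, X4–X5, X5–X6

Yes; width 2.

Checking the three conditions: (i) the bags cover all of {a, b, c, d, e, f, g, h}; (ii) for each edge, some bag contains both endpoints; (iii) the bags containing any fixed vertex form a subtree. All hold, so the decomposition is valid with width 3 − 1 = 2.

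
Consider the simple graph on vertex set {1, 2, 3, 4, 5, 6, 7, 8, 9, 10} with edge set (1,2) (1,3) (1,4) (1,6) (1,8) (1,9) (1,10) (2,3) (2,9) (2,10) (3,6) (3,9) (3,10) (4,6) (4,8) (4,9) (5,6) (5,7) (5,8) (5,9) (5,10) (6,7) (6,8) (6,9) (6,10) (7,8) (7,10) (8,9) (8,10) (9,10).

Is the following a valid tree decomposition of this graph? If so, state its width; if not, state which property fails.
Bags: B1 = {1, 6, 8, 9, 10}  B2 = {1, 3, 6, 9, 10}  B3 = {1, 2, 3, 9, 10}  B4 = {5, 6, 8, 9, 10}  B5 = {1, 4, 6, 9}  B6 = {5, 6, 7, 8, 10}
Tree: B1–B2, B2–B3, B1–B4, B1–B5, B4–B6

No — edge (8,4) lies in no bag.

A tree decomposition must satisfy three properties: every vertex lies in some bag; for every edge, both endpoints lie together in some bag; and for every vertex, the bags containing it form a connected subtree. Here edge (8,4) lies in no bag, so the decomposition is invalid.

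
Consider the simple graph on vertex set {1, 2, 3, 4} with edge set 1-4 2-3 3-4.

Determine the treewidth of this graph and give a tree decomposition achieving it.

Treewidth 1.
One such decomposition:
Bags: B1 = {3, 4}  B2 = {2, 3}  B3 = {1, 4}
Tree: B1–B2, B1–B3

Every bag has size at most 2, so the width is 2 − 1 = 1 and tw(G) ≤ 1. Since G has at least one edge (e.g. 4–3), it is not an edgeless graph, so tw(G) ≥ 1. Combining the bounds, tw(G) = 1.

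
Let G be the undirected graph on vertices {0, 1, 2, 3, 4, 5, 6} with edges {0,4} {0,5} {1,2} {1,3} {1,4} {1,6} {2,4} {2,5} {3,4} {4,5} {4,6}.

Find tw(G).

2

A width-2 tree decomposition is:
Bags: B1 = {1, 4, 6}  B2 = {1, 2, 4}  B3 = {2, 4, 5}  B4 = {1, 3, 4}  B5 = {0, 4, 5}
Tree: B1–B2, B2–B3, B1–B4, B3–B5
Every bag has size at most 3, so the width is 3 − 1 = 2 and tw(G) ≤ 2. On the other hand G contains the 3-clique {0, 4, 5}. A clique must lie in a single bag of any decomposition, so no decomposition can have width below 2. The upper and lower bounds meet at 2, so that is the treewidth.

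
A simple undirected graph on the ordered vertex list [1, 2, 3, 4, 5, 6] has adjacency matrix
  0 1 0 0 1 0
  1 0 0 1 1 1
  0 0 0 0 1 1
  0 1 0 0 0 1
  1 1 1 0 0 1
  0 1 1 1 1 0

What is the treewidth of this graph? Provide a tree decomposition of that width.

Each bag holds 3 vertices, so the decomposition has width 2, which upper-bounds the treewidth. Conversely, {2, 4, 6} is a clique of size 3, and the vertices of any clique must share a bag in every tree decomposition; so some bag has ≥ 3 vertices and tw(G) ≥ 2. Hence tw(G) = 2 exactly.

Treewidth 2.
One optimal decomposition is:
Bags: B1 = {2, 5, 6}  B2 = {1, 2, 5}  B3 = {2, 4, 6}  B4 = {3, 5, 6}
Tree: B1–B2, B1–B3, B1–B4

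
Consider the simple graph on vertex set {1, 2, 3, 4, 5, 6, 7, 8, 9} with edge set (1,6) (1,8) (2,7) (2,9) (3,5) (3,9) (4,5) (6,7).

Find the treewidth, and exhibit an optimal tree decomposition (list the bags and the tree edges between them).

Treewidth 1.
One such decomposition:
Bags: B1 = {1, 8}  B2 = {1, 6}  B3 = {6, 7}  B4 = {2, 7}  B5 = {2, 9}  B6 = {3, 9}  B7 = {3, 5}  B8 = {4, 5}
Tree: B1–B2, B2–B3, B3–B4, B4–B5, B5–B6, B6–B7, B7–B8

The largest bag has 2 vertices, giving width 1; this decomposition certifies tw(G) ≤ 1. Any graph with an edge has treewidth ≥ 1, and G has the edge 8–1. Combining the bounds, tw(G) = 1.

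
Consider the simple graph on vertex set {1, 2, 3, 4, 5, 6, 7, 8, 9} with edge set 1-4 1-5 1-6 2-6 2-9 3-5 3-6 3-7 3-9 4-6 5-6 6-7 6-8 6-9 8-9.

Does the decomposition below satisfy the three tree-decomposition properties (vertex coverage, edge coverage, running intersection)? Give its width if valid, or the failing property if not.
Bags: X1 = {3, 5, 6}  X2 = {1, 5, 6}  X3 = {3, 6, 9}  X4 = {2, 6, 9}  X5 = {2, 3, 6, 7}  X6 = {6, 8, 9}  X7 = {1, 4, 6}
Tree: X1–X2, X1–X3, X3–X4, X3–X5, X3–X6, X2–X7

No — bags containing vertex 2 are not connected in the tree.

A tree decomposition must satisfy three properties: every vertex lies in some bag; for every edge, both endpoints lie together in some bag; and for every vertex, the bags containing it form a connected subtree. Here bags containing vertex 2 are not connected in the tree, so the decomposition is invalid.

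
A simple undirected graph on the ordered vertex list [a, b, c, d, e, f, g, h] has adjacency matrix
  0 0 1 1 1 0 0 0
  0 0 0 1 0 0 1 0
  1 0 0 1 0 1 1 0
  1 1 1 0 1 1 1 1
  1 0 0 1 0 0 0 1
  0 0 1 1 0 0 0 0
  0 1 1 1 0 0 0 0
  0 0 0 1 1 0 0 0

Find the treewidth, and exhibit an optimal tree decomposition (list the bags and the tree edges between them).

Every bag has size at most 3, so the width is 3 − 1 = 2 and tw(G) ≤ 2. On the other hand G contains the 3-clique {d, e, h}. A clique must lie in a single bag of any decomposition, so no decomposition can have width below 2. Combining the bounds, tw(G) = 2.

Treewidth 2.
Bags: B1 = {c, d, g}  B2 = {a, c, d}  B3 = {a, d, e}  B4 = {b, d, g}  B5 = {d, e, h}  B6 = {c, d, f}
Tree: B1–B2, B2–B3, B1–B4, B3–B5, B1–B6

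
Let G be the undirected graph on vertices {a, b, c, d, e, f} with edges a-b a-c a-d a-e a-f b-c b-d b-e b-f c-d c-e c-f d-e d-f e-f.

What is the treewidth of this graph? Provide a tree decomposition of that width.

Treewidth 5.
Bags: B1 = {a, b, c, d, e, f}
Tree: (single bag)

A single bag containing all 6 vertices is trivially a valid decomposition of width 5. On the other hand G contains the 6-clique {a, b, c, d, e, f}. A clique must lie in a single bag of any decomposition, so no decomposition can have width below 5. Combining the bounds, tw(G) = 5.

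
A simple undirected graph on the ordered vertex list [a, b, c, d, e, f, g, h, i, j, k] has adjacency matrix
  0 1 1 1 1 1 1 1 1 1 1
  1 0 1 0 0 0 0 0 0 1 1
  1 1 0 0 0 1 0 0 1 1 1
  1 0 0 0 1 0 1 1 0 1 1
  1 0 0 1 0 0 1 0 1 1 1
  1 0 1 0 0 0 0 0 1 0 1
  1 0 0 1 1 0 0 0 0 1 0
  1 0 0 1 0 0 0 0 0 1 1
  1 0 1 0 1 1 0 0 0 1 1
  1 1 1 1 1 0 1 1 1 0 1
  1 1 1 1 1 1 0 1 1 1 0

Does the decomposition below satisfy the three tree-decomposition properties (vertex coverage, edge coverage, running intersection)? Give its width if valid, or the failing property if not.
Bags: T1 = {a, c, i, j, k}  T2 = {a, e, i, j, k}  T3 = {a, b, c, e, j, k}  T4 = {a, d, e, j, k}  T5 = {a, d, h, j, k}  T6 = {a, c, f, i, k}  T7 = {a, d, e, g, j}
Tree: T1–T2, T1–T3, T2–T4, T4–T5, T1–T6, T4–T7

A tree decomposition must satisfy three properties: every vertex lies in some bag; for every edge, both endpoints lie together in some bag; and for every vertex, the bags containing it form a connected subtree. Here bags containing vertex e are not connected in the tree, so the decomposition is invalid.

No — bags containing vertex e are not connected in the tree.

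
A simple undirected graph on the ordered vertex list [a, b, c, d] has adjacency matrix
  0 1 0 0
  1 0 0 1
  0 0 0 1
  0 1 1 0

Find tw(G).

1

A width-1 tree decomposition is:
Bags: B1 = {c, d}  B2 = {b, d}  B3 = {a, b}
Tree: B1–B2, B2–B3
Each bag holds 2 vertices, so the decomposition has width 1, which upper-bounds the treewidth. Since G has at least one edge (e.g. c–d), it is not an edgeless graph, so tw(G) ≥ 1. Combining the bounds, tw(G) = 1.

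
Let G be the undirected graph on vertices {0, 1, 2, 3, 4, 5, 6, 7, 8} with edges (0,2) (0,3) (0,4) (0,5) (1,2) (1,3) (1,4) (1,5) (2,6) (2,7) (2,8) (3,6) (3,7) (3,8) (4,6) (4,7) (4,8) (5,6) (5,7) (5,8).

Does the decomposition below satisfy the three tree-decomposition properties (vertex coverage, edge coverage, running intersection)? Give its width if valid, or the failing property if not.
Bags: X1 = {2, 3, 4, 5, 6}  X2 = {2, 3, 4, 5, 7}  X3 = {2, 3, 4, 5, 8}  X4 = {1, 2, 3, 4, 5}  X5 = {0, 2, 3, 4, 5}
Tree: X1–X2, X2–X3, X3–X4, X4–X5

Vertex coverage: the bags together contain {0, 1, 2, 3, 4, 5, 6, 7, 8}, the full vertex set. Edge coverage: each edge of G has both endpoints in at least one bag. Running intersection: for every vertex, the bags containing it form a connected subtree. All three properties hold, so this is a valid tree decomposition of width max|bag| − 1 = 4, and hence tw(G) ≤ 4.

Yes; width 4.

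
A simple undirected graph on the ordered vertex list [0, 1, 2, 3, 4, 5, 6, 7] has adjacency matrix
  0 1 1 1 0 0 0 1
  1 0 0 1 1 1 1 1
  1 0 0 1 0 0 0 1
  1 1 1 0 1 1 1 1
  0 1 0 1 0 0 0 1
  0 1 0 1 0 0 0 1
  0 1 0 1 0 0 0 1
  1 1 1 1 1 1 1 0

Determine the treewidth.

3

A width-3 tree decomposition is:
Bags: B1 = {0, 1, 3, 7}  B2 = {0, 2, 3, 7}  B3 = {1, 3, 5, 7}  B4 = {1, 3, 6, 7}  B5 = {1, 3, 4, 7}
Tree: B1–B2, B1–B3, B3–B4, B1–B5
Every bag has size at most 4, so the width is 4 − 1 = 3 and tw(G) ≤ 3. Conversely, {0, 1, 3, 7} is a clique of size 4, and the vertices of any clique must share a bag in every tree decomposition; so some bag has ≥ 4 vertices and tw(G) ≥ 3. The upper and lower bounds meet at 3, so that is the treewidth.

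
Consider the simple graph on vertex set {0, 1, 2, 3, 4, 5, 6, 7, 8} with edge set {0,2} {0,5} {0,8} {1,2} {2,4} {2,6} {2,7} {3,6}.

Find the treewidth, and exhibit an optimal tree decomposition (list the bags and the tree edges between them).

Each bag holds 2 vertices, so the decomposition has width 1, which upper-bounds the treewidth. Since G has at least one edge (e.g. 4–2), it is not an edgeless graph, so tw(G) ≥ 1. Hence tw(G) = 1 exactly.

Treewidth 1.
Bags: B1 = {2, 4}  B2 = {0, 2}  B3 = {2, 6}  B4 = {1, 2}  B5 = {0, 8}  B6 = {2, 7}  B7 = {3, 6}  B8 = {0, 5}
Tree: B1–B2, B2–B3, B2–B4, B2–B5, B3–B6, B3–B7, B2–B8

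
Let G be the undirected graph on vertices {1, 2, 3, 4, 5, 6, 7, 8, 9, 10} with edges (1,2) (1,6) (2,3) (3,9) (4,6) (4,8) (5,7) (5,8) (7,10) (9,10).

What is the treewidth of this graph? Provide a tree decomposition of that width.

Treewidth 2.
One such decomposition:
Bags: B1 = {7, 9, 10}  B2 = {3, 7, 9}  B3 = {2, 3, 7}  B4 = {1, 2, 7}  B5 = {1, 6, 7}  B6 = {4, 6, 7}  B7 = {4, 7, 8}  B8 = {5, 7, 8}
Tree: B1–B2, B2–B3, B3–B4, B4–B5, B5–B6, B6–B7, B7–B8

Each bag holds 3 vertices, so the decomposition has width 2, which upper-bounds the treewidth. For the lower bound, G contains the cycle 7–10–9–3–2–1–6–4–8–5–7, so G is not a forest; only forests have treewidth ≤ 1, hence tw(G) ≥ 2. The upper and lower bounds meet at 2, so that is the treewidth.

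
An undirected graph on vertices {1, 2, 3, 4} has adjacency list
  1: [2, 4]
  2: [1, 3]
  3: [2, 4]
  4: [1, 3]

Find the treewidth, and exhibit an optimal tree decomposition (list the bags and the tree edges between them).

Every bag has size at most 3, so the width is 3 − 1 = 2 and tw(G) ≤ 2. Since 3–2–1–4–3 is a cycle in G, G is not acyclic. Forests are exactly the graphs of treewidth ≤ 1, so tw(G) ≥ 2. The upper and lower bounds meet at 2, so that is the treewidth.

Treewidth 2.
Bags: B1 = {1, 2, 3}  B2 = {1, 3, 4}
Tree: B1–B2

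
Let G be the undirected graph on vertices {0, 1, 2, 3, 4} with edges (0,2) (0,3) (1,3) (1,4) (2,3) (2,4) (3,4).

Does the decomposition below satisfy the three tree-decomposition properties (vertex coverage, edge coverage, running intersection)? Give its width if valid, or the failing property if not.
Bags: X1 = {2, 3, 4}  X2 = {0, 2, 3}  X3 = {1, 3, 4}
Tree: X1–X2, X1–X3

Checking the three conditions: (i) the bags cover all of {0, 1, 2, 3, 4}; (ii) for each edge, some bag contains both endpoints; (iii) the bags containing any fixed vertex form a subtree. All hold, so the decomposition is valid with width 3 − 1 = 2.

Yes; width 2.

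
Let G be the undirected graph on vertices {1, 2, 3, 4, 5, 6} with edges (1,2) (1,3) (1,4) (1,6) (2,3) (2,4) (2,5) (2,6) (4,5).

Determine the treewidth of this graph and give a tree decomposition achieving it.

Treewidth 2.
Bags: B1 = {1, 2, 4}  B2 = {1, 2, 6}  B3 = {1, 2, 3}  B4 = {2, 4, 5}
Tree: B1–B2, B1–B3, B1–B4

Each bag holds 3 vertices, so the decomposition has width 2, which upper-bounds the treewidth. Conversely, {1, 2, 3} is a clique of size 3, and the vertices of any clique must share a bag in every tree decomposition; so some bag has ≥ 3 vertices and tw(G) ≥ 2. The upper and lower bounds meet at 2, so that is the treewidth.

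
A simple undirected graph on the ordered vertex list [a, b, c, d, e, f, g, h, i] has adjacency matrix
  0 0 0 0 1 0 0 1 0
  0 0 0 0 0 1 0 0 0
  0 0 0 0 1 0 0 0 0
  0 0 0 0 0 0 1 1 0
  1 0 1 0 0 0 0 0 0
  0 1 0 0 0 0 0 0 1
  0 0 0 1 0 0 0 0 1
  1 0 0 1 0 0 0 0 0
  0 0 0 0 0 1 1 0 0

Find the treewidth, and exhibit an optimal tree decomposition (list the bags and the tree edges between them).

Treewidth 1.
One such decomposition:
Bags: B1 = {b, f}  B2 = {f, i}  B3 = {g, i}  B4 = {d, g}  B5 = {d, h}  B6 = {a, h}  B7 = {a, e}  B8 = {c, e}
Tree: B1–B2, B2–B3, B3–B4, B4–B5, B5–B6, B6–B7, B7–B8

The largest bag has 2 vertices, giving width 1; this decomposition certifies tw(G) ≤ 1. Since G has at least one edge (e.g. b–f), it is not an edgeless graph, so tw(G) ≥ 1. Therefore the treewidth is 1.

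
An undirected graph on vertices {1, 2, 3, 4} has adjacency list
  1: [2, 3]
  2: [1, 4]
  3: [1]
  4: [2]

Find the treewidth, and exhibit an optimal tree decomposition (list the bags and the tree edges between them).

Treewidth 1.
Bags: B1 = {1, 3}  B2 = {1, 2}  B3 = {2, 4}
Tree: B1–B2, B2–B3

Every bag has size at most 2, so the width is 2 − 1 = 1 and tw(G) ≤ 1. Since G has at least one edge (e.g. 3–1), it is not an edgeless graph, so tw(G) ≥ 1. Hence tw(G) = 1 exactly.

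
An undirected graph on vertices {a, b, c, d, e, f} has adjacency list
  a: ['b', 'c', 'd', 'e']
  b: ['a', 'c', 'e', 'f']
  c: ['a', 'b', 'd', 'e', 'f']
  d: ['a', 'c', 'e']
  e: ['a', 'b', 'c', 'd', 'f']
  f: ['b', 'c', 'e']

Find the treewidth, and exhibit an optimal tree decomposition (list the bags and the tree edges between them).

Treewidth 3.
One optimal decomposition is:
Bags: B1 = {a, c, d, e}  B2 = {a, b, c, e}  B3 = {b, c, e, f}
Tree: B1–B2, B2–B3

Each bag holds 4 vertices, so the decomposition has width 3, which upper-bounds the treewidth. On the other hand G contains the 4-clique {a, c, d, e}. A clique must lie in a single bag of any decomposition, so no decomposition can have width below 3. Therefore the treewidth is 3.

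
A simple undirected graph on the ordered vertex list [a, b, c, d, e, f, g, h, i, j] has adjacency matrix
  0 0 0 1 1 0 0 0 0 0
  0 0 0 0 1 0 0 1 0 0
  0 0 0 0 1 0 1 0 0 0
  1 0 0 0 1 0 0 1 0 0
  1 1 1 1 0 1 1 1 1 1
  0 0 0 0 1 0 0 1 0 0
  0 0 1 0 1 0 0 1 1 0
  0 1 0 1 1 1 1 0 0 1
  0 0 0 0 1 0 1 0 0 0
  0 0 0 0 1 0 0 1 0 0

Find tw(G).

2

A width-2 tree decomposition is:
Bags: B1 = {b, e, h}  B2 = {e, f, h}  B3 = {d, e, h}  B4 = {e, h, j}  B5 = {e, g, h}  B6 = {c, e, g}  B7 = {a, d, e}  B8 = {e, g, i}
Tree: B1–B2, B2–B3, B2–B4, B4–B5, B5–B6, B3–B7, B5–B8
Every bag has size at most 3, so the width is 3 − 1 = 2 and tw(G) ≤ 2. For the lower bound, the 3 vertices {d, e, h} are pairwise adjacent, and any tree decomposition puts a clique entirely inside one bag — forcing width ≥ 2. The upper and lower bounds meet at 2, so that is the treewidth.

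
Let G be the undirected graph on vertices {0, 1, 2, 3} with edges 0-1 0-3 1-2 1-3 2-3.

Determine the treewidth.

A width-2 tree decomposition is:
Bags: B1 = {1, 2, 3}  B2 = {0, 1, 3}
Tree: B1–B2
Every bag has size at most 3, so the width is 3 − 1 = 2 and tw(G) ≤ 2. Conversely, {0, 1, 3} is a clique of size 3, and the vertices of any clique must share a bag in every tree decomposition; so some bag has ≥ 3 vertices and tw(G) ≥ 2. The upper and lower bounds meet at 2, so that is the treewidth.

2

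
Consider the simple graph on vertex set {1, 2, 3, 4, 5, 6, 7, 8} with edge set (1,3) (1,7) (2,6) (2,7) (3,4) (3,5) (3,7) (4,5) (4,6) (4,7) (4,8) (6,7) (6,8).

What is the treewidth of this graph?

A width-2 tree decomposition is:
Bags: B1 = {3, 4, 7}  B2 = {4, 6, 7}  B3 = {4, 6, 8}  B4 = {3, 4, 5}  B5 = {1, 3, 7}  B6 = {2, 6, 7}
Tree: B1–B2, B2–B3, B1–B4, B1–B5, B2–B6
Each bag holds 3 vertices, so the decomposition has width 2, which upper-bounds the treewidth. Conversely, {1, 3, 7} is a clique of size 3, and the vertices of any clique must share a bag in every tree decomposition; so some bag has ≥ 3 vertices and tw(G) ≥ 2. Therefore the treewidth is 2.

2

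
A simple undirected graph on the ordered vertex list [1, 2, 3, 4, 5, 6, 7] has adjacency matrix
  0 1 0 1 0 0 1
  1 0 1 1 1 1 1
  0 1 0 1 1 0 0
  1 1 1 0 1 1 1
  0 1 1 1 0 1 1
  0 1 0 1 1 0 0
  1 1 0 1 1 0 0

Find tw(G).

3

A width-3 tree decomposition is:
Bags: B1 = {2, 3, 4, 5}  B2 = {2, 4, 5, 7}  B3 = {2, 4, 5, 6}  B4 = {1, 2, 4, 7}
Tree: B1–B2, B1–B3, B2–B4
Every bag has size at most 4, so the width is 4 − 1 = 3 and tw(G) ≤ 3. Conversely, {1, 2, 4, 7} is a clique of size 4, and the vertices of any clique must share a bag in every tree decomposition; so some bag has ≥ 4 vertices and tw(G) ≥ 3. Combining the bounds, tw(G) = 3.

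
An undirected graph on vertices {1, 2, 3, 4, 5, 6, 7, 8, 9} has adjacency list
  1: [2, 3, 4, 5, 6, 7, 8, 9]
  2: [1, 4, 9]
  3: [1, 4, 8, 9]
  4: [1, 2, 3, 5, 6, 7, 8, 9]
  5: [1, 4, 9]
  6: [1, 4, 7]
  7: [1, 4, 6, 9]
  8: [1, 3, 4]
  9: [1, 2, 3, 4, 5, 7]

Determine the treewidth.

A width-3 tree decomposition is:
Bags: B1 = {1, 4, 5, 9}  B2 = {1, 4, 7, 9}  B3 = {1, 4, 6, 7}  B4 = {1, 3, 4, 9}  B5 = {1, 2, 4, 9}  B6 = {1, 3, 4, 8}
Tree: B1–B2, B2–B3, B2–B4, B1–B5, B4–B6
Every bag has size at most 4, so the width is 4 − 1 = 3 and tw(G) ≤ 3. On the other hand G contains the 4-clique {1, 3, 4, 8}. A clique must lie in a single bag of any decomposition, so no decomposition can have width below 3. Combining the bounds, tw(G) = 3.

3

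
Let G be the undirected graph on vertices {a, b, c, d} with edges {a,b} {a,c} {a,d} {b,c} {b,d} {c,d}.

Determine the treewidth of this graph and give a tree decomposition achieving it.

A single bag containing all 4 vertices is trivially a valid decomposition of width 3. For the lower bound, the 4 vertices {a, b, c, d} are pairwise adjacent, and any tree decomposition puts a clique entirely inside one bag — forcing width ≥ 3. Combining the bounds, tw(G) = 3.

Treewidth 3.
One optimal decomposition is:
Bags: B1 = {a, b, c, d}
Tree: (single bag)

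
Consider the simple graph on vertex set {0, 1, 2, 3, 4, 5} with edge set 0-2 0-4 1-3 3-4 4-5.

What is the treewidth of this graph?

1

A width-1 tree decomposition is:
Bags: B1 = {3, 4}  B2 = {0, 4}  B3 = {4, 5}  B4 = {0, 2}  B5 = {1, 3}
Tree: B1–B2, B2–B3, B2–B4, B1–B5
The largest bag has 2 vertices, giving width 1; this decomposition certifies tw(G) ≤ 1. G has an edge, so its treewidth is at least 1. Combining the bounds, tw(G) = 1.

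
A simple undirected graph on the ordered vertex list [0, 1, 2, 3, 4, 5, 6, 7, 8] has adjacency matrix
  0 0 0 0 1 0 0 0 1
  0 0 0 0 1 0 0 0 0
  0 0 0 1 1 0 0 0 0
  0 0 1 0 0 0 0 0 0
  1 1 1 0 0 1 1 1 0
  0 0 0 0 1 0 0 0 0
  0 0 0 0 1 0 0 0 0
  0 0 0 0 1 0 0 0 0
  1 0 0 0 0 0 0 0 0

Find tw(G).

A width-1 tree decomposition is:
Bags: B1 = {4, 5}  B2 = {0, 4}  B3 = {4, 7}  B4 = {4, 6}  B5 = {1, 4}  B6 = {2, 4}  B7 = {2, 3}  B8 = {0, 8}
Tree: B1–B2, B2–B3, B2–B4, B1–B5, B3–B6, B6–B7, B2–B8
The largest bag has 2 vertices, giving width 1; this decomposition certifies tw(G) ≤ 1. Any graph with an edge has treewidth ≥ 1, and G has the edge 5–4. Therefore the treewidth is 1.

1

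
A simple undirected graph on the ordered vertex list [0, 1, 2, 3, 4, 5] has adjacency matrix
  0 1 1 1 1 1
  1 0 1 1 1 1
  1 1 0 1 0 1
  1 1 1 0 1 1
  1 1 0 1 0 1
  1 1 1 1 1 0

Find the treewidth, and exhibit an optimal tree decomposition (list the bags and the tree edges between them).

Treewidth 4.
One optimal decomposition is:
Bags: B1 = {0, 1, 2, 3, 5}  B2 = {0, 1, 3, 4, 5}
Tree: B1–B2

Each bag holds 5 vertices, so the decomposition has width 4, which upper-bounds the treewidth. Conversely, {0, 1, 2, 3, 5} is a clique of size 5, and the vertices of any clique must share a bag in every tree decomposition; so some bag has ≥ 5 vertices and tw(G) ≥ 4. Therefore the treewidth is 4.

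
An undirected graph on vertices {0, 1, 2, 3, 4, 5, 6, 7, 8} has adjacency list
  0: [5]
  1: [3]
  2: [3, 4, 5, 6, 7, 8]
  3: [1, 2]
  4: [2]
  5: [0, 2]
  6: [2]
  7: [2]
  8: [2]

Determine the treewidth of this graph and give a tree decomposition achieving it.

Every bag has size at most 2, so the width is 2 − 1 = 1 and tw(G) ≤ 1. Any graph with an edge has treewidth ≥ 1, and G has the edge 4–2. The upper and lower bounds meet at 1, so that is the treewidth.

Treewidth 1.
Bags: B1 = {2, 4}  B2 = {2, 7}  B3 = {2, 3}  B4 = {2, 5}  B5 = {2, 6}  B6 = {2, 8}  B7 = {1, 3}  B8 = {0, 5}
Tree: B1–B2, B1–B3, B2–B4, B2–B5, B4–B6, B3–B7, B4–B8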